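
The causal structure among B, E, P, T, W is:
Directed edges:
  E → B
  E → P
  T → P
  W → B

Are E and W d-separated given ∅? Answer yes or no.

Bayes-Ball from E | ∅ reaches {B,P}.
W ∉ reach(E|∅) ⇒ E ⊥ W | ∅.

Yes — E ⊥ W | ∅.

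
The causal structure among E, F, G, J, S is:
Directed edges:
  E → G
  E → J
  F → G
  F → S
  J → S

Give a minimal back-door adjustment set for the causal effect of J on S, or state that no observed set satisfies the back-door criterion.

desc(J)\{J}={S}; candidates ⊆ {E,F,G}.
∅: J⊥S given ∅ in G with J→· removed — back-door holds.

J→S: minimal back-door set ∅.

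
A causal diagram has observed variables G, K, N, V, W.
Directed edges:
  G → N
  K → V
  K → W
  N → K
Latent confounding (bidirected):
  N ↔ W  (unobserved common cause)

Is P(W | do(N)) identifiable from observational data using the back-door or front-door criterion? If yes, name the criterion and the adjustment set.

P(W|do(N)): frontdoor, adjust for {K}.

desc(N)\{N}={K,V,W}; candidates ⊆ {G}.
N↔W: latent back-door arc(s) into N.
size 0: {}; under {} N still reaches {G,W} ∋ W.
size 1: {G}; under {G} N still reaches {W} ∋ W.
N↔W cannot be blocked by any observed set — no back-door set.
{K}: (i) intercepts every directed N→W path; (ii) no back-door N→{K}; (iii) {N} blocks every back-door {K}→W. Front-door holds.
P(W|do(N)) = Σ_{K} P(K|N) Σ_{N'} P(W|K,N')P(N').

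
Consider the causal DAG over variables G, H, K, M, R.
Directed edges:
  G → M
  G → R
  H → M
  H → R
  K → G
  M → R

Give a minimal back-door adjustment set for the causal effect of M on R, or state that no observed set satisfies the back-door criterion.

M→R: minimal back-door set {G, H}.

desc(M)\{M}={R}; candidates ⊆ {G,H,K}.
size 0: {}; under {} M still reaches {G,H,K,R} ∋ R.
size 1: {G}, {H}, {K}; under {G} M still reaches {H,R} ∋ R.
{G,H}: M⊥R given {G,H} in G with M→· removed — back-door holds.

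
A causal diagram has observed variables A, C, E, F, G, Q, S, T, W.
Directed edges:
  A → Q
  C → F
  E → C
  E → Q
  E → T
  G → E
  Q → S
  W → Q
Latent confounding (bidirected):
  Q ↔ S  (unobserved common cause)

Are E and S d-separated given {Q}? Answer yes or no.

No — E and S are d-connected given {Q}.

Bayes-Ball from E | {Q} reaches {A,C,F,G,S,T,W}.
S ∈ reach(E|{Q}) ⇒ E ⊥̸ S | {Q}.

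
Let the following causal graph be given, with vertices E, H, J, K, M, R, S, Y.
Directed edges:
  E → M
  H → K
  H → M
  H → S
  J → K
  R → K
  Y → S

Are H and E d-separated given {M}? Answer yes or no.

Bayes-Ball from H | {M} reaches {E,K,S}.
E ∈ reach(H|{M}) ⇒ H ⊥̸ E | {M}.

No — H and E are d-connected given {M}.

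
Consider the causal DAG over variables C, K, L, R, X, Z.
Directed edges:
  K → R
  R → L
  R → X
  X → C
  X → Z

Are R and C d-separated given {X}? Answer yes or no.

Bayes-Ball from R | {X} reaches {K,L}.
C ∉ reach(R|{X}) ⇒ R ⊥ C | {X}.

Yes — R ⊥ C | {X}.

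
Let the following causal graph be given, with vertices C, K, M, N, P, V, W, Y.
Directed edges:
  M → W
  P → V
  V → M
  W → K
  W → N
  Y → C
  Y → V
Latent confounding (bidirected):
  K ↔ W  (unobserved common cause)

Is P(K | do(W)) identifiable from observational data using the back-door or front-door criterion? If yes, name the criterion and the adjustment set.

desc(W)\{W}={K,N}; candidates ⊆ {C,M,P,V,Y}.
W↔K: latent back-door arc(s) into W.
size 0: {}; under {} W still reaches {C,K,M,P,V,Y} ∋ K.
size 1: {C}, {M}, {P} …(+2); under {C} W still reaches {K,M,P,V,Y} ∋ K.
size 2: {C,M}, {C,P}, {C,V} …(+7); under {C,M} W still reaches {K} ∋ K.
W↔K cannot be blocked by any observed set — no back-door set.
No mediator lies on a directed W→…→K path.
Neither criterion identifies P(K|do(W)) in this graph.

P(K|do(W)): not identifiable (no BD/FD set).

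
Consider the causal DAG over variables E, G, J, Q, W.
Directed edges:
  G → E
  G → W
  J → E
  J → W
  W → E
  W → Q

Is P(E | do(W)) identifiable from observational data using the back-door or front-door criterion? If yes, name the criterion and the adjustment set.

P(E|do(W)): backdoor, adjust for {G, J}.

desc(W)\{W}={E,Q}; candidates ⊆ {G,J}.
size 0: {}; under {} W still reaches {E,G,J} ∋ E.
size 1: {G}, {J}; under {G} W still reaches {E,J} ∋ E.
{G,J}: W⊥E given {G,J} in G with W→· removed — back-door holds.
P(E|do(W)) = Σ_{G,J} P(E|W,G,J)·P(G,J).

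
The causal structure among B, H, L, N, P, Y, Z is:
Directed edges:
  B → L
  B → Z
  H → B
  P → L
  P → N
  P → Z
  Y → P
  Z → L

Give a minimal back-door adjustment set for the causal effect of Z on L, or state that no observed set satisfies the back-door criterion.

Z→L: minimal back-door set {B, P}.

desc(Z)\{Z}={L}; candidates ⊆ {B,H,N,P,Y}.
size 0: {}; under {} Z still reaches {B,H,L,N,P,Y} ∋ L.
size 1: {B}, {H}, {N} …(+2); under {B} Z still reaches {L,N,P,Y} ∋ L.
{B,P}: Z⊥L given {B,P} in G with Z→· removed — back-door holds.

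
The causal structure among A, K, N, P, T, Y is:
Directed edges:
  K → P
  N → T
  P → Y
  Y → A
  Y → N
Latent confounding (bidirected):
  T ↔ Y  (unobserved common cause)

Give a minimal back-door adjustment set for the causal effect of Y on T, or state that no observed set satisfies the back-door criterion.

desc(Y)\{Y}={A,N,T}; candidates ⊆ {K,P}.
Y↔T: latent back-door arc(s) into Y.
size 0: {}; under {} Y still reaches {K,P,T} ∋ T.
size 1: {K}, {P}; under {K} Y still reaches {P,T} ∋ T.
size 2: {K,P}; under {K,P} Y still reaches {T} ∋ T.
Y↔T cannot be blocked by any observed set — no back-door set.

Y→T: no observed back-door set.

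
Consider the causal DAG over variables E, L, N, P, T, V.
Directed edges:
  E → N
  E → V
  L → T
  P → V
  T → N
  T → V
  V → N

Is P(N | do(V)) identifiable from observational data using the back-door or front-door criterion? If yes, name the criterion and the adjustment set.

desc(V)\{V}={N}; candidates ⊆ {E,L,P,T}.
size 0: {}; under {} V still reaches {E,L,N,P,T} ∋ N.
size 1: {E}, {L}, {P} …(+1); under {E} V still reaches {L,N,P,T} ∋ N.
{E,T}: V⊥N given {E,T} in G with V→· removed — back-door holds.
P(N|do(V)) = Σ_{E,T} P(N|V,E,T)·P(E,T).

P(N|do(V)): backdoor, adjust for {E, T}.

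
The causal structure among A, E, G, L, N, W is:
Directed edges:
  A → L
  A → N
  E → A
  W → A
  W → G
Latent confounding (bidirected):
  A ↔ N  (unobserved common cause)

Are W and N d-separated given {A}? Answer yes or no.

No — W and N are d-connected given {A}.

Bayes-Ball from W | {A} reaches {E,G,N}.
N ∈ reach(W|{A}) ⇒ W ⊥̸ N | {A}.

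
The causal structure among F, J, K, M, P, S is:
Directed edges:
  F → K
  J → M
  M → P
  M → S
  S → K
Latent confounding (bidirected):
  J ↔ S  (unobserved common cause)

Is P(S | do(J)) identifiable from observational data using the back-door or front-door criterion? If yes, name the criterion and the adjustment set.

desc(J)\{J}={K,M,P,S}; candidates ⊆ {F}.
J↔S: latent back-door arc(s) into J.
size 0: {}; under {} J still reaches {K,S} ∋ S.
size 1: {F}; under {F} J still reaches {K,S} ∋ S.
J↔S cannot be blocked by any observed set — no back-door set.
{M}: (i) intercepts every directed J→S path; (ii) no back-door J→{M}; (iii) {J} blocks every back-door {M}→S. Front-door holds.
P(S|do(J)) = Σ_{M} P(M|J) Σ_{J'} P(S|M,J')P(J').

P(S|do(J)): frontdoor, adjust for {M}.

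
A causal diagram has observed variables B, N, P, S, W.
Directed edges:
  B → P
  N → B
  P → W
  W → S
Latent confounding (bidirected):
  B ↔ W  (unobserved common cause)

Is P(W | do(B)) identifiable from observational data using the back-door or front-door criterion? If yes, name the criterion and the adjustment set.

P(W|do(B)): frontdoor, adjust for {P}.

desc(B)\{B}={P,S,W}; candidates ⊆ {N}.
B↔W: latent back-door arc(s) into B.
size 0: {}; under {} B still reaches {N,S,W} ∋ W.
size 1: {N}; under {N} B still reaches {S,W} ∋ W.
B↔W cannot be blocked by any observed set — no back-door set.
{P}: (i) intercepts every directed B→W path; (ii) no back-door B→{P}; (iii) {B} blocks every back-door {P}→W. Front-door holds.
P(W|do(B)) = Σ_{P} P(P|B) Σ_{B'} P(W|P,B')P(B').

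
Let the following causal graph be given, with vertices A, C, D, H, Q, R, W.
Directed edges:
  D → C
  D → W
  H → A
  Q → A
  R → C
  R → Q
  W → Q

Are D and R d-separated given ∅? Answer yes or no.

Yes — D ⊥ R | ∅.

Bayes-Ball from D | ∅ reaches {A,C,Q,W}.
R ∉ reach(D|∅) ⇒ D ⊥ R | ∅.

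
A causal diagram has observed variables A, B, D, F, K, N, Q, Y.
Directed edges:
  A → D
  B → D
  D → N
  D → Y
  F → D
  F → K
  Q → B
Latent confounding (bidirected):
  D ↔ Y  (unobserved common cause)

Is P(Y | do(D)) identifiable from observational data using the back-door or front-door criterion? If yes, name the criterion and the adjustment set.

P(Y|do(D)): not identifiable (no BD/FD set).

desc(D)\{D}={N,Y}; candidates ⊆ {A,B,F,K,Q}.
D↔Y: latent back-door arc(s) into D.
size 0: {}; under {} D still reaches {A,B,F,K,Q,Y} ∋ Y.
size 1: {A}, {B}, {F} …(+2); under {A} D still reaches {B,F,K,Q,Y} ∋ Y.
size 2: {A,B}, {A,F}, {A,K} …(+7); under {A,B} D still reaches {F,K,Y} ∋ Y.
D↔Y cannot be blocked by any observed set — no back-door set.
No mediator lies on a directed D→…→Y path.
Neither criterion identifies P(Y|do(D)) in this graph.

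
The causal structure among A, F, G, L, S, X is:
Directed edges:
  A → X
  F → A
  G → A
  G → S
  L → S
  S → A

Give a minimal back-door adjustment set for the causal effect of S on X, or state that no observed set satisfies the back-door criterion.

S→X: minimal back-door set {G}.

desc(S)\{S}={A,X}; candidates ⊆ {F,G,L}.
size 0: {}; under {} S still reaches {A,G,L,X} ∋ X.
{G}: S⊥X given {G} in G with S→· removed — back-door holds.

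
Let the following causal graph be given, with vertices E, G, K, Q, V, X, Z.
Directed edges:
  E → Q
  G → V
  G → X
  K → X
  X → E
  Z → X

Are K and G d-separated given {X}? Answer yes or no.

No — K and G are d-connected given {X}.

Bayes-Ball from K | {X} reaches {G,V,Z}.
G ∈ reach(K|{X}) ⇒ K ⊥̸ G | {X}.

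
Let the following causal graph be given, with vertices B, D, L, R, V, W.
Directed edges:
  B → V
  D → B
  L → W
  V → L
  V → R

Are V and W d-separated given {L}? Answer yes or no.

Bayes-Ball from V | {L} reaches {B,D,R}.
W ∉ reach(V|{L}) ⇒ V ⊥ W | {L}.

Yes — V ⊥ W | {L}.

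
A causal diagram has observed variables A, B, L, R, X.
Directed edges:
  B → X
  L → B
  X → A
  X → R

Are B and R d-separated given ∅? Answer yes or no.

Bayes-Ball from B | ∅ reaches {A,L,R,X}.
R ∈ reach(B|∅) ⇒ B ⊥̸ R | ∅.

No — B and R are d-connected given ∅.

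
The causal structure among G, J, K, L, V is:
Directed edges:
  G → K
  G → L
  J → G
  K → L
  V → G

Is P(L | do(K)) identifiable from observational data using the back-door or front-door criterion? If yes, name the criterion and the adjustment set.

P(L|do(K)): backdoor, adjust for {G}.

desc(K)\{K}={L}; candidates ⊆ {G,J,V}.
size 0: {}; under {} K still reaches {G,J,L,V} ∋ L.
{G}: K⊥L given {G} in G with K→· removed — back-door holds.
P(L|do(K)) = Σ_{G} P(L|K,G)·P(G).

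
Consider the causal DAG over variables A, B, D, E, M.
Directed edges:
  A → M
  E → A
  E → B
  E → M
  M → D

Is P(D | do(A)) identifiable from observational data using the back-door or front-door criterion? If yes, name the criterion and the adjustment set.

desc(A)\{A}={D,M}; candidates ⊆ {B,E}.
size 0: {}; under {} A still reaches {B,D,E,M} ∋ D.
{E}: A⊥D given {E} in G with A→· removed — back-door holds.
P(D|do(A)) = Σ_{E} P(D|A,E)·P(E).

P(D|do(A)): backdoor, adjust for {E}.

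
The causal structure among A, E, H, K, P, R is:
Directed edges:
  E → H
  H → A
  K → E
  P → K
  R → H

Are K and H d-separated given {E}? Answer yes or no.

Yes — K ⊥ H | {E}.

Bayes-Ball from K | {E} reaches {P}.
H ∉ reach(K|{E}) ⇒ K ⊥ H | {E}.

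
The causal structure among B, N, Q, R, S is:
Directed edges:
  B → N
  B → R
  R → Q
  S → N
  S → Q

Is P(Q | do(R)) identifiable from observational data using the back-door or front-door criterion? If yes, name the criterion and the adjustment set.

desc(R)\{R}={Q}; candidates ⊆ {B,N,S}.
∅: R⊥Q given ∅ in G with R→· removed — back-door holds.
P(Q|do(R)) = P(Q|R) — no adjustment needed.

P(Q|do(R)): backdoor, adjust for ∅.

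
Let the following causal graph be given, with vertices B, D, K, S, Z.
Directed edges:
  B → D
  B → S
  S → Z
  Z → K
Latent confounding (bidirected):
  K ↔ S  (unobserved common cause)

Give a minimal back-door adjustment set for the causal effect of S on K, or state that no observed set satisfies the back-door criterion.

S→K: no observed back-door set.

desc(S)\{S}={K,Z}; candidates ⊆ {B,D}.
S↔K: latent back-door arc(s) into S.
size 0: {}; under {} S still reaches {B,D,K} ∋ K.
size 1: {B}, {D}; under {B} S still reaches {K} ∋ K.
size 2: {B,D}; under {B,D} S still reaches {K} ∋ K.
S↔K cannot be blocked by any observed set — no back-door set.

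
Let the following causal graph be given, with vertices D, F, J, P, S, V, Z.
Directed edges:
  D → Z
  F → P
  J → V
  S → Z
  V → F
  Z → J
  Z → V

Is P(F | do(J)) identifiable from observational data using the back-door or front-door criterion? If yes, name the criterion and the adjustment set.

P(F|do(J)): backdoor, adjust for {Z}.

desc(J)\{J}={F,P,V}; candidates ⊆ {D,S,Z}.
size 0: {}; under {} J still reaches {D,F,P,S,V,Z} ∋ F.
{Z}: J⊥F given {Z} in G with J→· removed — back-door holds.
P(F|do(J)) = Σ_{Z} P(F|J,Z)·P(Z).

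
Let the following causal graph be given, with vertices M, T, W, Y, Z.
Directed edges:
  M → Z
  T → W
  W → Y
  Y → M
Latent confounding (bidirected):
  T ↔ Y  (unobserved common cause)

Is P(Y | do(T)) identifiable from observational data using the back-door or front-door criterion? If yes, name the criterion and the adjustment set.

desc(T)\{T}={M,W,Y,Z}; candidates ⊆ {—}.
T↔Y: latent back-door arc(s) into T.
size 0: {}; under {} T still reaches {M,Y,Z} ∋ Y.
T↔Y cannot be blocked by any observed set — no back-door set.
{W}: (i) intercepts every directed T→Y path; (ii) no back-door T→{W}; (iii) {T} blocks every back-door {W}→Y. Front-door holds.
P(Y|do(T)) = Σ_{W} P(W|T) Σ_{T'} P(Y|W,T')P(T').

P(Y|do(T)): frontdoor, adjust for {W}.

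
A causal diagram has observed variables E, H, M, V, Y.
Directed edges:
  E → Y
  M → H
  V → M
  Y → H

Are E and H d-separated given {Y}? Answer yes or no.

Bayes-Ball from E | {Y} reaches ∅.
H ∉ reach(E|{Y}) ⇒ E ⊥ H | {Y}.

Yes — E ⊥ H | {Y}.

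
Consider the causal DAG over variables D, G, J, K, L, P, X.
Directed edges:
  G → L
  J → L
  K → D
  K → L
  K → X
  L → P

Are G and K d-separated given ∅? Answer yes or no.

Yes — G ⊥ K | ∅.

Bayes-Ball from G | ∅ reaches {L,P}.
K ∉ reach(G|∅) ⇒ G ⊥ K | ∅.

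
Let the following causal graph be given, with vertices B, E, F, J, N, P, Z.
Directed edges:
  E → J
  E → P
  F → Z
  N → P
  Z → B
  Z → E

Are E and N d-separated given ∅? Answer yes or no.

Yes — E ⊥ N | ∅.

Bayes-Ball from E | ∅ reaches {B,F,J,P,Z}.
N ∉ reach(E|∅) ⇒ E ⊥ N | ∅.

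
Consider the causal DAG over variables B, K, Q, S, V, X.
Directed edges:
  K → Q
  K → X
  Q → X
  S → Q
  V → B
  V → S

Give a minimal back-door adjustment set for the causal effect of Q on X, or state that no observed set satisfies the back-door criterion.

Q→X: minimal back-door set {K}.

desc(Q)\{Q}={X}; candidates ⊆ {B,K,S,V}.
size 0: {}; under {} Q still reaches {B,K,S,V,X} ∋ X.
{K}: Q⊥X given {K} in G with Q→· removed — back-door holds.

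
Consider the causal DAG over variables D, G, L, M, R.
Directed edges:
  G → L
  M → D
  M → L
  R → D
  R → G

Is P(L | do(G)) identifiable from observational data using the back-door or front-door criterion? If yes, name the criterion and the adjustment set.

desc(G)\{G}={L}; candidates ⊆ {D,M,R}.
∅: G⊥L given ∅ in G with G→· removed — back-door holds.
P(L|do(G)) = P(L|G) — no adjustment needed.

P(L|do(G)): backdoor, adjust for ∅.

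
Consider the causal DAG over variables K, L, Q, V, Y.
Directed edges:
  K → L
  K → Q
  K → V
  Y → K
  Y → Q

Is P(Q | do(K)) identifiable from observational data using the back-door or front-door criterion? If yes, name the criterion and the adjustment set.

P(Q|do(K)): backdoor, adjust for {Y}.

desc(K)\{K}={L,Q,V}; candidates ⊆ {Y}.
size 0: {}; under {} K still reaches {Q,Y} ∋ Q.
{Y}: K⊥Q given {Y} in G with K→· removed — back-door holds.
P(Q|do(K)) = Σ_{Y} P(Q|K,Y)·P(Y).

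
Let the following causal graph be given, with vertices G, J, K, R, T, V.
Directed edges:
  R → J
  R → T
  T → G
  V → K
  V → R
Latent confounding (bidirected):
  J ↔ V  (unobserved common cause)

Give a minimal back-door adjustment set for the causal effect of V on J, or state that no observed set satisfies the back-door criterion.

V→J: no observed back-door set.

desc(V)\{V}={G,J,K,R,T}; candidates ⊆ {—}.
V↔J: latent back-door arc(s) into V.
size 0: {}; under {} V still reaches {J} ∋ J.
V↔J cannot be blocked by any observed set — no back-door set.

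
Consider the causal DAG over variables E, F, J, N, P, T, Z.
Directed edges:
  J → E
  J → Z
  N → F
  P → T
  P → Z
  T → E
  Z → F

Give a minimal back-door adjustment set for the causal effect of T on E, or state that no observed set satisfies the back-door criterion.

T→E: minimal back-door set ∅.

desc(T)\{T}={E}; candidates ⊆ {F,J,N,P,Z}.
∅: T⊥E given ∅ in G with T→· removed — back-door holds.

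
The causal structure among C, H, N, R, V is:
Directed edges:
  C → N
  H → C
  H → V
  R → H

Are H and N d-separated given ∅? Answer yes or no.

No — H and N are d-connected given ∅.

Bayes-Ball from H | ∅ reaches {C,N,R,V}.
N ∈ reach(H|∅) ⇒ H ⊥̸ N | ∅.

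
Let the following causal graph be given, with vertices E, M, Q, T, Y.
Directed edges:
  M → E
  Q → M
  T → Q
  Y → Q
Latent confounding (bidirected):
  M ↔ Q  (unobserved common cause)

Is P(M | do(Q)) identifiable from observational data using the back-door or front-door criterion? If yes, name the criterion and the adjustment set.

P(M|do(Q)): not identifiable (no BD/FD set).

desc(Q)\{Q}={E,M}; candidates ⊆ {T,Y}.
Q↔M: latent back-door arc(s) into Q.
size 0: {}; under {} Q still reaches {E,M,T,Y} ∋ M.
size 1: {T}, {Y}; under {T} Q still reaches {E,M,Y} ∋ M.
size 2: {T,Y}; under {T,Y} Q still reaches {E,M} ∋ M.
Q↔M cannot be blocked by any observed set — no back-door set.
No mediator lies on a directed Q→…→M path.
Neither criterion identifies P(M|do(Q)) in this graph.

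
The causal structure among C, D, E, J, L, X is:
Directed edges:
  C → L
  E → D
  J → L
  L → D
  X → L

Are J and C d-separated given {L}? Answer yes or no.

No — J and C are d-connected given {L}.

Bayes-Ball from J | {L} reaches {C,X}.
C ∈ reach(J|{L}) ⇒ J ⊥̸ C | {L}.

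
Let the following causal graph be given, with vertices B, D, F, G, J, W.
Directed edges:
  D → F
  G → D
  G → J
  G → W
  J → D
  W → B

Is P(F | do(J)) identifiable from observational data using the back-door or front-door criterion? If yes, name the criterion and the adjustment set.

P(F|do(J)): backdoor, adjust for {G}.

desc(J)\{J}={D,F}; candidates ⊆ {B,G,W}.
size 0: {}; under {} J still reaches {B,D,F,G,W} ∋ F.
{G}: J⊥F given {G} in G with J→· removed — back-door holds.
P(F|do(J)) = Σ_{G} P(F|J,G)·P(G).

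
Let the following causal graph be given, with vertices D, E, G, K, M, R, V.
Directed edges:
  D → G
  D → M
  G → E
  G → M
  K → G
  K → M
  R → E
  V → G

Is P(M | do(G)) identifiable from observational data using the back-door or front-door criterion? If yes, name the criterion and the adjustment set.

desc(G)\{G}={E,M}; candidates ⊆ {D,K,R,V}.
size 0: {}; under {} G still reaches {D,K,M,V} ∋ M.
size 1: {D}, {K}, {R} …(+1); under {D} G still reaches {K,M,V} ∋ M.
{D,K}: G⊥M given {D,K} in G with G→· removed — back-door holds.
P(M|do(G)) = Σ_{D,K} P(M|G,D,K)·P(D,K).

P(M|do(G)): backdoor, adjust for {D, K}.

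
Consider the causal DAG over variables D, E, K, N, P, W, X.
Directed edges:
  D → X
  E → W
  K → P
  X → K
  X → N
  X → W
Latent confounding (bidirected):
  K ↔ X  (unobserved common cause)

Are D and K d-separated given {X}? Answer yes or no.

Bayes-Ball from D | {X} reaches {K,P}.
K ∈ reach(D|{X}) ⇒ D ⊥̸ K | {X}.

No — D and K are d-connected given {X}.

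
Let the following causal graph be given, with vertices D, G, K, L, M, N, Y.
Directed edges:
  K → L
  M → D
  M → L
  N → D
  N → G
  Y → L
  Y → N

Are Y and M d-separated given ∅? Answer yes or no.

Yes — Y ⊥ M | ∅.

Bayes-Ball from Y | ∅ reaches {D,G,L,N}.
M ∉ reach(Y|∅) ⇒ Y ⊥ M | ∅.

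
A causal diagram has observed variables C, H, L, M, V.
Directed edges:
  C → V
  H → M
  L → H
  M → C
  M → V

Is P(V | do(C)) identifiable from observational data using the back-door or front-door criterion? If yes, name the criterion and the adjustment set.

P(V|do(C)): backdoor, adjust for {M}.

desc(C)\{C}={V}; candidates ⊆ {H,L,M}.
size 0: {}; under {} C still reaches {H,L,M,V} ∋ V.
{M}: C⊥V given {M} in G with C→· removed — back-door holds.
P(V|do(C)) = Σ_{M} P(V|C,M)·P(M).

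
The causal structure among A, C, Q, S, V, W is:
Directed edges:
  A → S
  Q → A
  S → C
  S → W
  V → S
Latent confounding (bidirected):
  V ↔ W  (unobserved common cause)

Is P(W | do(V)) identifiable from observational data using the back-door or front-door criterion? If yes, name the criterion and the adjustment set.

P(W|do(V)): frontdoor, adjust for {S}.

desc(V)\{V}={C,S,W}; candidates ⊆ {A,Q}.
V↔W: latent back-door arc(s) into V.
size 0: {}; under {} V still reaches {W} ∋ W.
size 1: {A}, {Q}; under {A} V still reaches {W} ∋ W.
size 2: {A,Q}; under {A,Q} V still reaches {W} ∋ W.
V↔W cannot be blocked by any observed set — no back-door set.
{S}: (i) intercepts every directed V→W path; (ii) no back-door V→{S}; (iii) {V} blocks every back-door {S}→W. Front-door holds.
P(W|do(V)) = Σ_{S} P(S|V) Σ_{V'} P(W|S,V')P(V').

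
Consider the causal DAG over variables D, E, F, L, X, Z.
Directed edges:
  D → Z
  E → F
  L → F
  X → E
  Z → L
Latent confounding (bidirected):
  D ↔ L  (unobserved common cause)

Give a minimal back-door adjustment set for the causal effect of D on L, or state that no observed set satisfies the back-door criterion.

D→L: no observed back-door set.

desc(D)\{D}={F,L,Z}; candidates ⊆ {E,X}.
D↔L: latent back-door arc(s) into D.
size 0: {}; under {} D still reaches {F,L} ∋ L.
size 1: {E}, {X}; under {E} D still reaches {F,L} ∋ L.
size 2: {E,X}; under {E,X} D still reaches {F,L} ∋ L.
D↔L cannot be blocked by any observed set — no back-door set.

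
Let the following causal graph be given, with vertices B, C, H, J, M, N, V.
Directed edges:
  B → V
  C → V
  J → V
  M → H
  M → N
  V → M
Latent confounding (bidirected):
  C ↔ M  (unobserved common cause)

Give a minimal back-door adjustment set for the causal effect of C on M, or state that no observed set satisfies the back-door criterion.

C→M: no observed back-door set.

desc(C)\{C}={H,M,N,V}; candidates ⊆ {B,J}.
C↔M: latent back-door arc(s) into C.
size 0: {}; under {} C still reaches {H,M,N} ∋ M.
size 1: {B}, {J}; under {B} C still reaches {H,M,N} ∋ M.
size 2: {B,J}; under {B,J} C still reaches {H,M,N} ∋ M.
C↔M cannot be blocked by any observed set — no back-door set.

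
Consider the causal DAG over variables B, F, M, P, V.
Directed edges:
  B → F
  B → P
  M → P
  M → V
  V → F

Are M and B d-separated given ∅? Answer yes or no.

Bayes-Ball from M | ∅ reaches {F,P,V}.
B ∉ reach(M|∅) ⇒ M ⊥ B | ∅.

Yes — M ⊥ B | ∅.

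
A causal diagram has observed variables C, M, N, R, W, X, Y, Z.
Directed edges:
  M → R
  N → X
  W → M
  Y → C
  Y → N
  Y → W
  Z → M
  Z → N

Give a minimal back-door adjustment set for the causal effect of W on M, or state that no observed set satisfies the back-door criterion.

W→M: minimal back-door set ∅.

desc(W)\{W}={M,R}; candidates ⊆ {C,N,X,Y,Z}.
∅: W⊥M given ∅ in G with W→· removed — back-door holds.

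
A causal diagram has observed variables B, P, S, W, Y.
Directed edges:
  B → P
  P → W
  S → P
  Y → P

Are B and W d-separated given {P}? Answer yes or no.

Yes — B ⊥ W | {P}.

Bayes-Ball from B | {P} reaches {S,Y}.
W ∉ reach(B|{P}) ⇒ B ⊥ W | {P}.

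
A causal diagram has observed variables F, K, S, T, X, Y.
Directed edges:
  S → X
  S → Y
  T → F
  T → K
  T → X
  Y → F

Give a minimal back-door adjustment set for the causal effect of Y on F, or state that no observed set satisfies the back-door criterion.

desc(Y)\{Y}={F}; candidates ⊆ {K,S,T,X}.
∅: Y⊥F given ∅ in G with Y→· removed — back-door holds.

Y→F: minimal back-door set ∅.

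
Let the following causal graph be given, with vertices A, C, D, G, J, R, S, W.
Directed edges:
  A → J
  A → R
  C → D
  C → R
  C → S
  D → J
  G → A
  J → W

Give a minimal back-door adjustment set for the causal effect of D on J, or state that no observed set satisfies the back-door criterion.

D→J: minimal back-door set ∅.

desc(D)\{D}={J,W}; candidates ⊆ {A,C,G,R,S}.
∅: D⊥J given ∅ in G with D→· removed — back-door holds.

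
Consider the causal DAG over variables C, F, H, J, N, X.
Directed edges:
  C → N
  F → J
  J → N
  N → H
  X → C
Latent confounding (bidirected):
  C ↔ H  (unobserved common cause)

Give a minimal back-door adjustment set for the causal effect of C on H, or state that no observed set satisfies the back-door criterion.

C→H: no observed back-door set.

desc(C)\{C}={H,N}; candidates ⊆ {F,J,X}.
C↔H: latent back-door arc(s) into C.
size 0: {}; under {} C still reaches {H,X} ∋ H.
size 1: {F}, {J}, {X}; under {F} C still reaches {H,X} ∋ H.
size 2: {F,J}, {F,X}, {J,X}; under {F,J} C still reaches {H,X} ∋ H.
C↔H cannot be blocked by any observed set — no back-door set.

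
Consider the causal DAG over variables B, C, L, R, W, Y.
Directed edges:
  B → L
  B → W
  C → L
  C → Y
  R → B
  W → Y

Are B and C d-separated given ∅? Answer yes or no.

Yes — B ⊥ C | ∅.

Bayes-Ball from B | ∅ reaches {L,R,W,Y}.
C ∉ reach(B|∅) ⇒ B ⊥ C | ∅.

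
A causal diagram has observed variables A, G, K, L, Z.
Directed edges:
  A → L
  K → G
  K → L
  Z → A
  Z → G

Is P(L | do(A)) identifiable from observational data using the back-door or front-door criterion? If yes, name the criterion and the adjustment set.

desc(A)\{A}={L}; candidates ⊆ {G,K,Z}.
∅: A⊥L given ∅ in G with A→· removed — back-door holds.
P(L|do(A)) = P(L|A) — no adjustment needed.

P(L|do(A)): backdoor, adjust for ∅.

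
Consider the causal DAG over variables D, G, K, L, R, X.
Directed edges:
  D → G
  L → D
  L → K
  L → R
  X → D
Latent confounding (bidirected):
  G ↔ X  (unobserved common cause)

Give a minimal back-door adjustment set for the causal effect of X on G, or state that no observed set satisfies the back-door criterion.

desc(X)\{X}={D,G}; candidates ⊆ {K,L,R}.
X↔G: latent back-door arc(s) into X.
size 0: {}; under {} X still reaches {G} ∋ G.
size 1: {K}, {L}, {R}; under {K} X still reaches {G} ∋ G.
size 2: {K,L}, {K,R}, {L,R}; under {K,L} X still reaches {G} ∋ G.
X↔G cannot be blocked by any observed set — no back-door set.

X→G: no observed back-door set.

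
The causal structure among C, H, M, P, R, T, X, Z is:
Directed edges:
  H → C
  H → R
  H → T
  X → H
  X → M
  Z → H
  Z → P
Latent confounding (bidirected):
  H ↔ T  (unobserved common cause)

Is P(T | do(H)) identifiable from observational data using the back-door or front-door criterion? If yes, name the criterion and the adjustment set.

desc(H)\{H}={C,R,T}; candidates ⊆ {M,P,X,Z}.
H↔T: latent back-door arc(s) into H.
size 0: {}; under {} H still reaches {M,P,T,X,Z} ∋ T.
size 1: {M}, {P}, {X} …(+1); under {M} H still reaches {P,T,X,Z} ∋ T.
size 2: {M,P}, {M,X}, {M,Z} …(+3); under {M,P} H still reaches {T,X,Z} ∋ T.
H↔T cannot be blocked by any observed set — no back-door set.
No mediator lies on a directed H→…→T path.
Neither criterion identifies P(T|do(H)) in this graph.

P(T|do(H)): not identifiable (no BD/FD set).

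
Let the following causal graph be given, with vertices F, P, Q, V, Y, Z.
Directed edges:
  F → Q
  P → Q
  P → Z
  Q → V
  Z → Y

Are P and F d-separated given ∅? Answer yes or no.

Bayes-Ball from P | ∅ reaches {Q,V,Y,Z}.
F ∉ reach(P|∅) ⇒ P ⊥ F | ∅.

Yes — P ⊥ F | ∅.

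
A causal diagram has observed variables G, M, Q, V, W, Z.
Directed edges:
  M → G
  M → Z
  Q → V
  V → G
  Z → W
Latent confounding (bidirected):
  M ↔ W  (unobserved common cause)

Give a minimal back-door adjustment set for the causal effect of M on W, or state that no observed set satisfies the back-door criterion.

M→W: no observed back-door set.

desc(M)\{M}={G,W,Z}; candidates ⊆ {Q,V}.
M↔W: latent back-door arc(s) into M.
size 0: {}; under {} M still reaches {W} ∋ W.
size 1: {Q}, {V}; under {Q} M still reaches {W} ∋ W.
size 2: {Q,V}; under {Q,V} M still reaches {W} ∋ W.
M↔W cannot be blocked by any observed set — no back-door set.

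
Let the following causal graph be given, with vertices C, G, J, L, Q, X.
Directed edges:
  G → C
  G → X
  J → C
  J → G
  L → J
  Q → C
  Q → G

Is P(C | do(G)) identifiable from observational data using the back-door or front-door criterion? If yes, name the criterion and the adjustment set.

P(C|do(G)): backdoor, adjust for {J, Q}.

desc(G)\{G}={C,X}; candidates ⊆ {J,L,Q}.
size 0: {}; under {} G still reaches {C,J,L,Q} ∋ C.
size 1: {J}, {L}, {Q}; under {J} G still reaches {C,Q} ∋ C.
{J,Q}: G⊥C given {J,Q} in G with G→· removed — back-door holds.
P(C|do(G)) = Σ_{J,Q} P(C|G,J,Q)·P(J,Q).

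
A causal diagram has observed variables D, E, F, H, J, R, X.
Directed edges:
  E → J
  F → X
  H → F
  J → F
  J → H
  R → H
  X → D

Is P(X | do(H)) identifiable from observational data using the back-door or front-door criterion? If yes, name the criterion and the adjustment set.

desc(H)\{H}={D,F,X}; candidates ⊆ {E,J,R}.
size 0: {}; under {} H still reaches {D,E,F,J,R,X} ∋ X.
{J}: H⊥X given {J} in G with H→· removed — back-door holds.
P(X|do(H)) = Σ_{J} P(X|H,J)·P(J).

P(X|do(H)): backdoor, adjust for {J}.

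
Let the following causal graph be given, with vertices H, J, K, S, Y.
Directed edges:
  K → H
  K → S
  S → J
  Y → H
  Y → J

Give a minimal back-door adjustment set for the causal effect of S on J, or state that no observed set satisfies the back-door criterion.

desc(S)\{S}={J}; candidates ⊆ {H,K,Y}.
∅: S⊥J given ∅ in G with S→· removed — back-door holds.

S→J: minimal back-door set ∅.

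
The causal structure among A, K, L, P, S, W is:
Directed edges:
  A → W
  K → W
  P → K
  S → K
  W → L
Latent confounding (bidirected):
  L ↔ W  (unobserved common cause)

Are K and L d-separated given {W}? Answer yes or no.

Bayes-Ball from K | {W} reaches {A,L,P,S}.
L ∈ reach(K|{W}) ⇒ K ⊥̸ L | {W}.

No — K and L are d-connected given {W}.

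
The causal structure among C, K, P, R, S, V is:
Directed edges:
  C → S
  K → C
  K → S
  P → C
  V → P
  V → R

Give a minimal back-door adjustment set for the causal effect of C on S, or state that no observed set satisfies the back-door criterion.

C→S: minimal back-door set {K}.

desc(C)\{C}={S}; candidates ⊆ {K,P,R,V}.
size 0: {}; under {} C still reaches {K,P,R,S,V} ∋ S.
{K}: C⊥S given {K} in G with C→· removed — back-door holds.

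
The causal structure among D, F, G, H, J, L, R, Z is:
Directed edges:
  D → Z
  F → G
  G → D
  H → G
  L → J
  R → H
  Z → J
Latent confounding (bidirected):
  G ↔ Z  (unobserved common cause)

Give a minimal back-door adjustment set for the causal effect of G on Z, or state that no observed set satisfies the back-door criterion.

G→Z: no observed back-door set.

desc(G)\{G}={D,J,Z}; candidates ⊆ {F,H,L,R}.
G↔Z: latent back-door arc(s) into G.
size 0: {}; under {} G still reaches {F,H,J,R,Z} ∋ Z.
size 1: {F}, {H}, {L} …(+1); under {F} G still reaches {H,J,R,Z} ∋ Z.
size 2: {F,H}, {F,L}, {F,R} …(+3); under {F,H} G still reaches {J,Z} ∋ Z.
G↔Z cannot be blocked by any observed set — no back-door set.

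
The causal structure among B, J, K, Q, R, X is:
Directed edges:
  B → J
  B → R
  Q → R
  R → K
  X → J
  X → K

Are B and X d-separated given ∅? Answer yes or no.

Bayes-Ball from B | ∅ reaches {J,K,R}.
X ∉ reach(B|∅) ⇒ B ⊥ X | ∅.

Yes — B ⊥ X | ∅.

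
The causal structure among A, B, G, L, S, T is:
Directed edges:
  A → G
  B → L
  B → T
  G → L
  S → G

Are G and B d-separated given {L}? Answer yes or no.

No — G and B are d-connected given {L}.

Bayes-Ball from G | {L} reaches {A,B,S,T}.
B ∈ reach(G|{L}) ⇒ G ⊥̸ B | {L}.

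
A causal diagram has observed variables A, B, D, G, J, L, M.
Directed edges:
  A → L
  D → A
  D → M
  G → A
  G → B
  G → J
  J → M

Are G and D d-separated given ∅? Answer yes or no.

Bayes-Ball from G | ∅ reaches {A,B,J,L,M}.
D ∉ reach(G|∅) ⇒ G ⊥ D | ∅.

Yes — G ⊥ D | ∅.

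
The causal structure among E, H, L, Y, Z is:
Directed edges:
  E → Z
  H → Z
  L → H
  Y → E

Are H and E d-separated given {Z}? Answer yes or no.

No — H and E are d-connected given {Z}.

Bayes-Ball from H | {Z} reaches {E,L,Y}.
E ∈ reach(H|{Z}) ⇒ H ⊥̸ E | {Z}.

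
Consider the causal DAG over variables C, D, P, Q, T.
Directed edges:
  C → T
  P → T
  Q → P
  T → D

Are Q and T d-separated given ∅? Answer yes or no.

Bayes-Ball from Q | ∅ reaches {D,P,T}.
T ∈ reach(Q|∅) ⇒ Q ⊥̸ T | ∅.

No — Q and T are d-connected given ∅.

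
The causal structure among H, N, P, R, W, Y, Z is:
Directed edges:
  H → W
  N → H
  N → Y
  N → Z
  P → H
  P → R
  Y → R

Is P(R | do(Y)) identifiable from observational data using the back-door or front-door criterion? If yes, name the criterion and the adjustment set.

desc(Y)\{Y}={R}; candidates ⊆ {H,N,P,W,Z}.
∅: Y⊥R given ∅ in G with Y→· removed — back-door holds.
P(R|do(Y)) = P(R|Y) — no adjustment needed.

P(R|do(Y)): backdoor, adjust for ∅.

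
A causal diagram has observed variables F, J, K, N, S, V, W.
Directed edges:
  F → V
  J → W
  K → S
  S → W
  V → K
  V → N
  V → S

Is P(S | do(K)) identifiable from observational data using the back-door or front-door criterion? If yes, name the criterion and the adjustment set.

P(S|do(K)): backdoor, adjust for {V}.

desc(K)\{K}={S,W}; candidates ⊆ {F,J,N,V}.
size 0: {}; under {} K still reaches {F,N,S,V,W} ∋ S.
{V}: K⊥S given {V} in G with K→· removed — back-door holds.
P(S|do(K)) = Σ_{V} P(S|K,V)·P(V).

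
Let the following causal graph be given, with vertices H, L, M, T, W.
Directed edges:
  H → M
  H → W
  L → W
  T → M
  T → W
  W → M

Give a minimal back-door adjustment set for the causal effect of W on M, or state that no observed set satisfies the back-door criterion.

desc(W)\{W}={M}; candidates ⊆ {H,L,T}.
size 0: {}; under {} W still reaches {H,L,M,T} ∋ M.
size 1: {H}, {L}, {T}; under {H} W still reaches {L,M,T} ∋ M.
{H,T}: W⊥M given {H,T} in G with W→· removed — back-door holds.

W→M: minimal back-door set {H, T}.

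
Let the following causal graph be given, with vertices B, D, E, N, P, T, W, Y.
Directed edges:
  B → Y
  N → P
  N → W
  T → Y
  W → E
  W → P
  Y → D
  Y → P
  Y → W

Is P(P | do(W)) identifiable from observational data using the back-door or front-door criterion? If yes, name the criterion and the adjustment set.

desc(W)\{W}={E,P}; candidates ⊆ {B,D,N,T,Y}.
size 0: {}; under {} W still reaches {B,D,N,P,T,Y} ∋ P.
size 1: {B}, {D}, {N} …(+2); under {B} W still reaches {D,N,P,T,Y} ∋ P.
{N,Y}: W⊥P given {N,Y} in G with W→· removed — back-door holds.
P(P|do(W)) = Σ_{N,Y} P(P|W,N,Y)·P(N,Y).

P(P|do(W)): backdoor, adjust for {N, Y}.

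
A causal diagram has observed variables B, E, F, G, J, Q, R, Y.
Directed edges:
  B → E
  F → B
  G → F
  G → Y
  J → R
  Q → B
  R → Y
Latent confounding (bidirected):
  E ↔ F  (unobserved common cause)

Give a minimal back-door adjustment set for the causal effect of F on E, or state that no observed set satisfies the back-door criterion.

desc(F)\{F}={B,E}; candidates ⊆ {G,J,Q,R,Y}.
F↔E: latent back-door arc(s) into F.
size 0: {}; under {} F still reaches {E,G,Y} ∋ E.
size 1: {G}, {J}, {Q} …(+2); under {G} F still reaches {E} ∋ E.
size 2: {G,J}, {G,Q}, {G,R} …(+7); under {G,J} F still reaches {E} ∋ E.
F↔E cannot be blocked by any observed set — no back-door set.

F→E: no observed back-door set.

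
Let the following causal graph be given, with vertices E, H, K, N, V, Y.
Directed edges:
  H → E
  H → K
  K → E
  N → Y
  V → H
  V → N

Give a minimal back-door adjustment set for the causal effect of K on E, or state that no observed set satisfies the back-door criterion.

desc(K)\{K}={E}; candidates ⊆ {H,N,V,Y}.
size 0: {}; under {} K still reaches {E,H,N,V,Y} ∋ E.
{H}: K⊥E given {H} in G with K→· removed — back-door holds.

K→E: minimal back-door set {H}.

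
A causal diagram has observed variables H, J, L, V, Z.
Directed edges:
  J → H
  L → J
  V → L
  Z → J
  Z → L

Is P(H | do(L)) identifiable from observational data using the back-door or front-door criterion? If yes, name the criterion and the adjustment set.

desc(L)\{L}={H,J}; candidates ⊆ {V,Z}.
size 0: {}; under {} L still reaches {H,J,V,Z} ∋ H.
{Z}: L⊥H given {Z} in G with L→· removed — back-door holds.
P(H|do(L)) = Σ_{Z} P(H|L,Z)·P(Z).

P(H|do(L)): backdoor, adjust for {Z}.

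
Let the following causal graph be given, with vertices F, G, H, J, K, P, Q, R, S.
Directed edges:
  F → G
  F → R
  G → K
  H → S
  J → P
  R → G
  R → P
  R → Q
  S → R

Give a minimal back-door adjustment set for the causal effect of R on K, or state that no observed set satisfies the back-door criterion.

desc(R)\{R}={G,K,P,Q}; candidates ⊆ {F,H,J,S}.
size 0: {}; under {} R still reaches {F,G,H,K,S} ∋ K.
{F}: R⊥K given {F} in G with R→· removed — back-door holds.

R→K: minimal back-door set {F}.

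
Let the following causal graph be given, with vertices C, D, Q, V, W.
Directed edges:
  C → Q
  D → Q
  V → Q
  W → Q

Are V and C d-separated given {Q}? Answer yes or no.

No — V and C are d-connected given {Q}.

Bayes-Ball from V | {Q} reaches {C,D,W}.
C ∈ reach(V|{Q}) ⇒ V ⊥̸ C | {Q}.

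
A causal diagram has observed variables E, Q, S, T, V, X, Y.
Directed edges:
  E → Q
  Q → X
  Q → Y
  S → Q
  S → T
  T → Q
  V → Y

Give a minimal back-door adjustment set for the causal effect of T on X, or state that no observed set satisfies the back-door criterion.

T→X: minimal back-door set {S}.

desc(T)\{T}={Q,X,Y}; candidates ⊆ {E,S,V}.
size 0: {}; under {} T still reaches {Q,S,X,Y} ∋ X.
{S}: T⊥X given {S} in G with T→· removed — back-door holds.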